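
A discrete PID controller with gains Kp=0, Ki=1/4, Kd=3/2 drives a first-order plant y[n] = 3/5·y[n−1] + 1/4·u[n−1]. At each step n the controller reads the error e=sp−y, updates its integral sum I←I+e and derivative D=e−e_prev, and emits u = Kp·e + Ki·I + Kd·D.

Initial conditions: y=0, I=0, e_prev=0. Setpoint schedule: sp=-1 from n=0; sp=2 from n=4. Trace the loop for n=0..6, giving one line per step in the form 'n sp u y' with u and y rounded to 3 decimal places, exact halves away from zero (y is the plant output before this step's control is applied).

(exact arithmetic carried between steps; '≈' marks a value shown rounded to 6 d.p. or computed from one; I and e_prev carry over from the previous line; the table rounds u and y to 3 d.p., halves away from zero)
n=0: y=0, sp=-1, e=sp−y=-1; I=-1, D=e−e_prev=-1; u=0·(-1)+1/4·(-1)+3/2·(-1)=-1.75; next y=3/5·0+1/4·(-1.75)=-0.4375
n=1: y=-0.4375, sp=-1, e=sp−y=-0.5625; I=-1.5625, D=e−e_prev=0.4375; u=0·(-0.5625)+1/4·(-1.5625)+3/2·0.4375=0.265625; next y=3/5·(-0.4375)+1/4·0.265625≈-0.196094
n=2: y≈-0.196094, sp=-1, e=sp−y≈-0.803906; I≈-2.366406, D=e−e_prev≈-0.241406; u=0·(-0.803906)+1/4·(-2.366406)+3/2·(-0.241406)≈-0.953711; next y=3/5·(-0.196094)+1/4·(-0.953711)≈-0.356084
n=3: y≈-0.356084, sp=-1, e=sp−y≈-0.643916; I≈-3.010322, D=e−e_prev≈0.159990; u=0·(-0.643916)+1/4·(-3.010322)+3/2·0.159990≈-0.512595; next y=3/5·(-0.356084)+1/4·(-0.512595)≈-0.341799
n=4: y≈-0.341799, sp=2, e=sp−y≈2.341799; I≈-0.668523, D=e−e_prev≈2.985715; u=0·2.341799+1/4·(-0.668523)+3/2·2.985715≈4.311442; next y=3/5·(-0.341799)+1/4·4.311442≈0.872781
n=5: y≈0.872781, sp=2, e=sp−y≈1.127219; I≈0.458696, D=e−e_prev≈-1.214580; u=0·1.127219+1/4·0.458696+3/2·(-1.214580)≈-1.707196; next y=3/5·0.872781+1/4·(-1.707196)≈0.096870
n=6: y≈0.096870, sp=2, e=sp−y≈1.903130; I≈2.361826, D=e−e_prev≈0.775911; u=0·1.903130+1/4·2.361826+3/2·0.775911≈1.754324; next y=3/5·0.096870+1/4·1.754324≈0.496703

0 -1 -1.750 0.000
1 -1 0.266 -0.438
2 -1 -0.954 -0.196
3 -1 -0.513 -0.356
4 2 4.311 -0.342
5 2 -1.707 0.873
6 2 1.754 0.097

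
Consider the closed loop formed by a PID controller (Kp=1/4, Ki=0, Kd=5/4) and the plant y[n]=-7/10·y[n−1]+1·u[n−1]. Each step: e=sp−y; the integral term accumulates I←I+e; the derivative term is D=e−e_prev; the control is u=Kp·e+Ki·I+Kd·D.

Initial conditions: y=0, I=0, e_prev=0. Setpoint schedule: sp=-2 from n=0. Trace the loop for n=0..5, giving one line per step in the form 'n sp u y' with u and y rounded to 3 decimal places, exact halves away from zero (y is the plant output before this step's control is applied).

0 -2 -3.000 0.000
1 -2 4.000 -3.000
2 -2 -13.400 6.100
3 -2 33.630 -17.670
4 -2 -91.586 45.999
5 -2 242.677 -123.785

(exact arithmetic carried between steps; '≈' marks a value shown rounded to 6 d.p. or computed from one; I and e_prev carry over from the previous line; the table rounds u and y to 3 d.p., halves away from zero)
n=0: y=0, sp=-2, e=sp−y=-2; I=-2, D=e−e_prev=-2; u=1/4·(-2)+0·(-2)+5/4·(-2)=-3; next y=-7/10·0+1·(-3)=-3
n=1: y=-3, sp=-2, e=sp−y=1; I=-1, D=e−e_prev=3; u=1/4·1+0·(-1)+5/4·3=4; next y=-7/10·(-3)+1·4=6.1
n=2: y=6.1, sp=-2, e=sp−y=-8.1; I=-9.1, D=e−e_prev=-9.1; u=1/4·(-8.1)+0·(-9.1)+5/4·(-9.1)=-13.4; next y=-7/10·6.1+1·(-13.4)=-17.67
n=3: y=-17.67, sp=-2, e=sp−y=15.67; I=6.57, D=e−e_prev=23.77; u=1/4·15.67+0·6.57+5/4·23.77=33.63; next y=-7/10·(-17.67)+1·33.63=45.999
n=4: y=45.999, sp=-2, e=sp−y=-47.999; I=-41.429, D=e−e_prev=-63.669; u=1/4·(-47.999)+0·(-41.429)+5/4·(-63.669)=-91.586; next y=-7/10·45.999+1·(-91.586)=-123.7853
n=5: y=-123.7853, sp=-2, e=sp−y=121.7853; I=80.3563, D=e−e_prev=169.7843; u=1/4·121.7853+0·80.3563+5/4·169.7843=242.6767; next y=-7/10·(-123.7853)+1·242.6767=329.32641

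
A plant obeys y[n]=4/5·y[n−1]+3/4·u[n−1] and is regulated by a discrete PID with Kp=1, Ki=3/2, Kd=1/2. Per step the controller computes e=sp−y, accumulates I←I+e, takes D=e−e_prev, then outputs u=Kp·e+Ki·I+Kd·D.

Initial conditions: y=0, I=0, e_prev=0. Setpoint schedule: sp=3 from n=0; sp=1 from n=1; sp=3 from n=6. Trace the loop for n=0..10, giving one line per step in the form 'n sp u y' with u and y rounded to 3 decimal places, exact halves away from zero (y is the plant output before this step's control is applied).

0 3 9.000 0.000
1 1 -14.250 6.750
2 1 17.613 -5.288
3 1 -21.776 8.979
4 1 27.772 -9.148
5 1 -34.045 13.510
6 3 49.226 -14.726
7 3 -58.897 25.139
8 3 75.429 -24.062
9 3 -92.731 37.322
10 3 117.516 -39.690

(exact arithmetic carried between steps; '≈' marks a value shown rounded to 6 d.p. or computed from one; I and e_prev carry over from the previous line; the table rounds u and y to 3 d.p., halves away from zero)
n=0: y=0, sp=3, e=sp−y=3; I=3, D=e−e_prev=3; u=1·3+3/2·3+1/2·3=9; next y=4/5·0+3/4·9=6.75
n=1: y=6.75, sp=1, e=sp−y=-5.75; I=-2.75, D=e−e_prev=-8.75; u=1·(-5.75)+3/2·(-2.75)+1/2·(-8.75)=-14.25; next y=4/5·6.75+3/4·(-14.25)=-5.2875
n=2: y=-5.2875, sp=1, e=sp−y=6.2875; I=3.5375, D=e−e_prev=12.0375; u=1·6.2875+3/2·3.5375+1/2·12.0375=17.6125; next y=4/5·(-5.2875)+3/4·17.6125=8.979375
n=3: y=8.979375, sp=1, e=sp−y=-7.979375; I=-4.441875, D=e−e_prev=-14.266875; u=1·(-7.979375)+3/2·(-4.441875)+1/2·(-14.266875)=-21.775625; next y=4/5·8.979375+3/4·(-21.775625)≈-9.148219
n=4: y≈-9.148219, sp=1, e=sp−y≈10.148219; I≈5.706344, D=e−e_prev≈18.127594; u=1·10.148219+3/2·5.706344+1/2·18.127594≈27.771531; next y=4/5·(-9.148219)+3/4·27.771531≈13.510073
n=5: y≈13.510073, sp=1, e=sp−y≈-12.510073; I≈-6.803730, D=e−e_prev≈-22.658292; u=1·(-12.510073)+3/2·(-6.803730)+1/2·(-22.658292)≈-34.044814; next y=4/5·13.510073+3/4·(-34.044814)≈-14.725552
n=6: y≈-14.725552, sp=3, e=sp−y≈17.725552; I≈10.921822, D=e−e_prev≈30.235625; u=1·17.725552+3/2·10.921822+1/2·30.235625≈49.226098; next y=4/5·(-14.725552)+3/4·49.226098≈25.139132
n=7: y≈25.139132, sp=3, e=sp−y≈-22.139132; I≈-11.217310, D=e−e_prev≈-39.864684; u=1·(-22.139132)+3/2·(-11.217310)+1/2·(-39.864684)≈-58.897438; next y=4/5·25.139132+3/4·(-58.897438)≈-24.061773
n=8: y≈-24.061773, sp=3, e=sp−y≈27.061773; I≈15.844463, D=e−e_prev≈49.200905; u=1·27.061773+3/2·15.844463+1/2·49.200905≈75.428921; next y=4/5·(-24.061773)+3/4·75.428921≈37.322272
n=9: y≈37.322272, sp=3, e=sp−y≈-34.322272; I≈-18.477809, D=e−e_prev≈-61.384045; u=1·(-34.322272)+3/2·(-18.477809)+1/2·(-61.384045)≈-92.731007; next y=4/5·37.322272+3/4·(-92.731007)≈-39.690438
n=10: y≈-39.690438, sp=3, e=sp−y≈42.690438; I≈24.212629, D=e−e_prev≈77.012710; u=1·42.690438+3/2·24.212629+1/2·77.012710≈117.515737; next y=4/5·(-39.690438)+3/4·117.515737≈56.384452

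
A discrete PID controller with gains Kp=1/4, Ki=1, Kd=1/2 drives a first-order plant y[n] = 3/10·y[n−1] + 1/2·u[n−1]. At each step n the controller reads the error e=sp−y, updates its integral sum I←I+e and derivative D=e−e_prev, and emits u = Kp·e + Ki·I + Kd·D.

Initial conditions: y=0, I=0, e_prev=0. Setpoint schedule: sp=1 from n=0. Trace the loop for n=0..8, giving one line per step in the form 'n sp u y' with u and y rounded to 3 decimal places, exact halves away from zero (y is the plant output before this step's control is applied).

0 1 1.750 0.000
1 1 0.719 0.875
2 1 1.724 0.622
3 1 1.229 1.049
4 1 1.603 0.929
5 1 1.350 1.080
6 1 1.487 0.999
7 1 1.370 1.043
8 1 1.428 0.998

(exact arithmetic carried between steps; '≈' marks a value shown rounded to 6 d.p. or computed from one; I and e_prev carry over from the previous line; the table rounds u and y to 3 d.p., halves away from zero)
n=0: y=0, sp=1, e=sp−y=1; I=1, D=e−e_prev=1; u=1/4·1+1·1+1/2·1=1.75; next y=3/10·0+1/2·1.75=0.875
n=1: y=0.875, sp=1, e=sp−y=0.125; I=1.125, D=e−e_prev=-0.875; u=1/4·0.125+1·1.125+1/2·(-0.875)=0.71875; next y=3/10·0.875+1/2·0.71875=0.621875
n=2: y=0.621875, sp=1, e=sp−y=0.378125; I=1.503125, D=e−e_prev=0.253125; u=1/4·0.378125+1·1.503125+1/2·0.253125≈1.724219; next y=3/10·0.621875+1/2·1.724219≈1.048672
n=3: y≈1.048672, sp=1, e=sp−y≈-0.048672; I≈1.454453, D=e−e_prev≈-0.426797; u=1/4·(-0.048672)+1·1.454453+1/2·(-0.426797)≈1.228887; next y=3/10·1.048672+1/2·1.228887≈0.929045
n=4: y≈0.929045, sp=1, e=sp−y≈0.070955; I≈1.525408, D=e−e_prev≈0.119627; u=1/4·0.070955+1·1.525408+1/2·0.119627≈1.602960; next y=3/10·0.929045+1/2·1.602960≈1.080194
n=5: y≈1.080194, sp=1, e=sp−y≈-0.080194; I≈1.445215, D=e−e_prev≈-0.151149; u=1/4·(-0.080194)+1·1.445215+1/2·(-0.151149)≈1.349592; next y=3/10·1.080194+1/2·1.349592≈0.998854
n=6: y≈0.998854, sp=1, e=sp−y≈0.001146; I≈1.446361, D=e−e_prev≈0.081340; u=1/4·0.001146+1·1.446361+1/2·0.081340≈1.487317; next y=3/10·0.998854+1/2·1.487317≈1.043315
n=7: y≈1.043315, sp=1, e=sp−y≈-0.043315; I≈1.403046, D=e−e_prev≈-0.044461; u=1/4·(-0.043315)+1·1.403046+1/2·(-0.044461)≈1.369987; next y=3/10·1.043315+1/2·1.369987≈0.997988
n=8: y≈0.997988, sp=1, e=sp−y≈0.002012; I≈1.405058, D=e−e_prev≈0.045327; u=1/4·0.002012+1·1.405058+1/2·0.045327≈1.428225; next y=3/10·0.997988+1/2·1.428225≈1.013509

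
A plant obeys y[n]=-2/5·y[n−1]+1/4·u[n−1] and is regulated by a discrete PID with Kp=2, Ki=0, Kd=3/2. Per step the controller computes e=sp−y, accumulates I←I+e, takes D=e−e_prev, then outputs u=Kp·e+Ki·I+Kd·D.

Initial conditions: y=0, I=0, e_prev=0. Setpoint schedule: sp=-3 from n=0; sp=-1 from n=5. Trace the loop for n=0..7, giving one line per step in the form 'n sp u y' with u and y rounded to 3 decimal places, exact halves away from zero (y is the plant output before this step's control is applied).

(exact arithmetic carried between steps; '≈' marks a value shown rounded to 6 d.p. or computed from one; I and e_prev carry over from the previous line; the table rounds u and y to 3 d.p., halves away from zero)
n=0: y=0, sp=-3, e=sp−y=-3; I=-3, D=e−e_prev=-3; u=2·(-3)+0·(-3)+3/2·(-3)=-10.5; next y=-2/5·0+1/4·(-10.5)=-2.625
n=1: y=-2.625, sp=-3, e=sp−y=-0.375; I=-3.375, D=e−e_prev=2.625; u=2·(-0.375)+0·(-3.375)+3/2·2.625=3.1875; next y=-2/5·(-2.625)+1/4·3.1875=1.846875
n=2: y=1.846875, sp=-3, e=sp−y=-4.846875; I=-8.221875, D=e−e_prev=-4.471875; u=2·(-4.846875)+0·(-8.221875)+3/2·(-4.471875)≈-16.401563; next y=-2/5·1.846875+1/4·(-16.401563)≈-4.839141
n=3: y≈-4.839141, sp=-3, e=sp−y≈1.839141; I≈-6.382734, D=e−e_prev≈6.686016; u=2·1.839141+0·(-6.382734)+3/2·6.686016≈13.707305; next y=-2/5·(-4.839141)+1/4·13.707305≈5.362482
n=4: y≈5.362482, sp=-3, e=sp−y≈-8.362482; I≈-14.745217, D=e−e_prev≈-10.201623; u=2·(-8.362482)+0·(-14.745217)+3/2·(-10.201623)≈-32.027399; next y=-2/5·5.362482+1/4·(-32.027399)≈-10.151843
n=5: y≈-10.151843, sp=-1, e=sp−y≈9.151843; I≈-5.593374, D=e−e_prev≈17.514325; u=2·9.151843+0·(-5.593374)+3/2·17.514325≈44.575174; next y=-2/5·(-10.151843)+1/4·44.575174≈15.204531
n=6: y≈15.204531, sp=-1, e=sp−y≈-16.204531; I≈-21.797904, D=e−e_prev≈-25.356373; u=2·(-16.204531)+0·(-21.797904)+3/2·(-25.356373)≈-70.443621; next y=-2/5·15.204531+1/4·(-70.443621)≈-23.692717
n=7: y≈-23.692717, sp=-1, e=sp−y≈22.692717; I≈0.894813, D=e−e_prev≈38.897248; u=2·22.692717+0·0.894813+3/2·38.897248≈103.731307; next y=-2/5·(-23.692717)+1/4·103.731307≈35.409914

0 -3 -10.500 0.000
1 -3 3.188 -2.625
2 -3 -16.402 1.847
3 -3 13.707 -4.839
4 -3 -32.027 5.362
5 -1 44.575 -10.152
6 -1 -70.444 15.205
7 -1 103.731 -23.693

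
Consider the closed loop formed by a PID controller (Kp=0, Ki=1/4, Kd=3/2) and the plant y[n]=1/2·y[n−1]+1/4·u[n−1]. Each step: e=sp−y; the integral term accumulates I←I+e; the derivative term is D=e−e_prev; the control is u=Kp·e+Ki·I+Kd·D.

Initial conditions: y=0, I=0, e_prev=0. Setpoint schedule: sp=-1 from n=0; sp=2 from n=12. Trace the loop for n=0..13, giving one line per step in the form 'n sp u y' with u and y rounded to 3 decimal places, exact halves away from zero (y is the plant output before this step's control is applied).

0 -1 -1.750 0.000
1 -1 0.266 -0.438
2 -1 -1.030 -0.152
3 -1 -0.497 -0.334
4 -1 -1.010 -0.291
5 -1 -0.936 -0.398
6 -1 -1.186 -0.433
7 -1 -1.240 -0.513
8 -1 -1.388 -0.567
9 -1 -1.465 -0.630
10 -1 -1.564 -0.682
11 -1 -1.632 -0.732
12 2 3.549 -0.774
13 2 -2.551 0.500

(exact arithmetic carried between steps; '≈' marks a value shown rounded to 6 d.p. or computed from one; I and e_prev carry over from the previous line; the table rounds u and y to 3 d.p., halves away from zero)
n=0: y=0, sp=-1, e=sp−y=-1; I=-1, D=e−e_prev=-1; u=0·(-1)+1/4·(-1)+3/2·(-1)=-1.75; next y=1/2·0+1/4·(-1.75)=-0.4375
n=1: y=-0.4375, sp=-1, e=sp−y=-0.5625; I=-1.5625, D=e−e_prev=0.4375; u=0·(-0.5625)+1/4·(-1.5625)+3/2·0.4375=0.265625; next y=1/2·(-0.4375)+1/4·0.265625≈-0.152344
n=2: y≈-0.152344, sp=-1, e=sp−y≈-0.847656; I≈-2.410156, D=e−e_prev≈-0.285156; u=0·(-0.847656)+1/4·(-2.410156)+3/2·(-0.285156)≈-1.030273; next y=1/2·(-0.152344)+1/4·(-1.030273)≈-0.333740
n=3: y≈-0.333740, sp=-1, e=sp−y≈-0.666260; I≈-3.076416, D=e−e_prev≈0.181396; u=0·(-0.666260)+1/4·(-3.076416)+3/2·0.181396≈-0.497009; next y=1/2·(-0.333740)+1/4·(-0.497009)≈-0.291122
n=4: y≈-0.291122, sp=-1, e=sp−y≈-0.708878; I≈-3.785294, D=e−e_prev≈-0.042618; u=0·(-0.708878)+1/4·(-3.785294)+3/2·(-0.042618)≈-1.010250; next y=1/2·(-0.291122)+1/4·(-1.010250)≈-0.398124
n=5: y≈-0.398124, sp=-1, e=sp−y≈-0.601876; I≈-4.387170, D=e−e_prev≈0.107001; u=0·(-0.601876)+1/4·(-4.387170)+3/2·0.107001≈-0.936291; next y=1/2·(-0.398124)+1/4·(-0.936291)≈-0.433134
n=6: y≈-0.433134, sp=-1, e=sp−y≈-0.566866; I≈-4.954035, D=e−e_prev≈0.035011; u=0·(-0.566866)+1/4·(-4.954035)+3/2·0.035011≈-1.185993; next y=1/2·(-0.433134)+1/4·(-1.185993)≈-0.513065
n=7: y≈-0.513065, sp=-1, e=sp−y≈-0.486935; I≈-5.440970, D=e−e_prev≈0.079931; u=0·(-0.486935)+1/4·(-5.440970)+3/2·0.079931≈-1.240346; next y=1/2·(-0.513065)+1/4·(-1.240346)≈-0.566619
n=8: y≈-0.566619, sp=-1, e=sp−y≈-0.433381; I≈-5.874351, D=e−e_prev≈0.053554; u=0·(-0.433381)+1/4·(-5.874351)+3/2·0.053554≈-1.388257; next y=1/2·(-0.566619)+1/4·(-1.388257)≈-0.630374
n=9: y≈-0.630374, sp=-1, e=sp−y≈-0.369626; I≈-6.243977, D=e−e_prev≈0.063755; u=0·(-0.369626)+1/4·(-6.243977)+3/2·0.063755≈-1.465362; next y=1/2·(-0.630374)+1/4·(-1.465362)≈-0.681527
n=10: y≈-0.681527, sp=-1, e=sp−y≈-0.318473; I≈-6.562449, D=e−e_prev≈0.051154; u=0·(-0.318473)+1/4·(-6.562449)+3/2·0.051154≈-1.563882; next y=1/2·(-0.681527)+1/4·(-1.563882)≈-0.731734
n=11: y≈-0.731734, sp=-1, e=sp−y≈-0.268266; I≈-6.830715, D=e−e_prev≈0.050207; u=0·(-0.268266)+1/4·(-6.830715)+3/2·0.050207≈-1.632369; next y=1/2·(-0.731734)+1/4·(-1.632369)≈-0.773959
n=12: y≈-0.773959, sp=2, e=sp−y≈2.773959; I≈-4.056756, D=e−e_prev≈3.042225; u=0·2.773959+1/4·(-4.056756)+3/2·3.042225≈3.549149; next y=1/2·(-0.773959)+1/4·3.549149≈0.500308
n=13: y≈0.500308, sp=2, e=sp−y≈1.499692; I≈-2.557063, D=e−e_prev≈-1.274267; u=0·1.499692+1/4·(-2.557063)+3/2·(-1.274267)≈-2.550666; next y=1/2·0.500308+1/4·(-2.550666)≈-0.387513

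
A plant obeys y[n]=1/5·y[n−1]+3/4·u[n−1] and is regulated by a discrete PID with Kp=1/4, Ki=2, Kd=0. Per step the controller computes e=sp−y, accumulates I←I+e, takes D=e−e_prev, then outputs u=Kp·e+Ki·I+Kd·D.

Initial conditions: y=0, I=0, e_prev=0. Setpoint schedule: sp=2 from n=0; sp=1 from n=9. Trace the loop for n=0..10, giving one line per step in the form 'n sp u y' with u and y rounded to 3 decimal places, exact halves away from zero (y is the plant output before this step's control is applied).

(exact arithmetic carried between steps; '≈' marks a value shown rounded to 6 d.p. or computed from one; I and e_prev carry over from the previous line; the table rounds u and y to 3 d.p., halves away from zero)
n=0: y=0, sp=2, e=sp−y=2; I=2, D=e−e_prev=2; u=1/4·2+2·2+0·2=4.5; next y=1/5·0+3/4·4.5=3.375
n=1: y=3.375, sp=2, e=sp−y=-1.375; I=0.625, D=e−e_prev=-3.375; u=1/4·(-1.375)+2·0.625+0·(-3.375)=0.90625; next y=1/5·3.375+3/4·0.90625≈1.354688
n=2: y≈1.354688, sp=2, e=sp−y≈0.645313; I≈1.270313, D=e−e_prev≈2.020313; u=1/4·0.645313+2·1.270313+0·2.020313≈2.701953; next y=1/5·1.354688+3/4·2.701953≈2.297402
n=3: y≈2.297402, sp=2, e=sp−y≈-0.297402; I≈0.972910, D=e−e_prev≈-0.942715; u=1/4·(-0.297402)+2·0.972910+0·(-0.942715)≈1.871470; next y=1/5·2.297402+3/4·1.871470≈1.863083
n=4: y≈1.863083, sp=2, e=sp−y≈0.136917; I≈1.109827, D=e−e_prev≈0.434320; u=1/4·0.136917+2·1.109827+0·0.434320≈2.253884; next y=1/5·1.863083+3/4·2.253884≈2.063030
n=5: y≈2.063030, sp=2, e=sp−y≈-0.063030; I≈1.046798, D=e−e_prev≈-0.199947; u=1/4·(-0.063030)+2·1.046798+0·(-0.199947)≈2.077838; next y=1/5·2.063030+3/4·2.077838≈1.970985
n=6: y≈1.970985, sp=2, e=sp−y≈0.029015; I≈1.075813, D=e−e_prev≈0.092045; u=1/4·0.029015+2·1.075813+0·0.092045≈2.158880; next y=1/5·1.970985+3/4·2.158880≈2.013357
n=7: y≈2.013357, sp=2, e=sp−y≈-0.013357; I≈1.062456, D=e−e_prev≈-0.042373; u=1/4·(-0.013357)+2·1.062456+0·(-0.042373)≈2.121573; next y=1/5·2.013357+3/4·2.121573≈1.993851
n=8: y≈1.993851, sp=2, e=sp−y≈0.006149; I≈1.068605, D=e−e_prev≈0.019506; u=1/4·0.006149+2·1.068605+0·0.019506≈2.138747; next y=1/5·1.993851+3/4·2.138747≈2.002831
n=9: y≈2.002831, sp=1, e=sp−y≈-1.002831; I≈0.065774, D=e−e_prev≈-1.008980; u=1/4·(-1.002831)+2·0.065774+0·(-1.008980)≈-0.119159; next y=1/5·2.002831+3/4·(-0.119159)≈0.311197
n=10: y≈0.311197, sp=1, e=sp−y≈0.688803; I≈0.754577, D=e−e_prev≈1.691634; u=1/4·0.688803+2·0.754577+0·1.691634≈1.681356; next y=1/5·0.311197+3/4·1.681356≈1.323256

0 2 4.500 0.000
1 2 0.906 3.375
2 2 2.702 1.355
3 2 1.871 2.297
4 2 2.254 1.863
5 2 2.078 2.063
6 2 2.159 1.971
7 2 2.122 2.013
8 2 2.139 1.994
9 1 -0.119 2.003
10 1 1.681 0.311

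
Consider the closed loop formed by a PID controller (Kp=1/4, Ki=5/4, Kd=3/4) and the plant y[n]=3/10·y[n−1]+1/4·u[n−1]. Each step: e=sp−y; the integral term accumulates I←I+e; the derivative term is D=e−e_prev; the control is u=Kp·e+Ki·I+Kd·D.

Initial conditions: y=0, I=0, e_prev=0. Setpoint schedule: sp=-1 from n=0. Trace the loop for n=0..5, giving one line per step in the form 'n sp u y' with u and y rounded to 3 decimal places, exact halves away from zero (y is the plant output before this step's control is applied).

0 -1 -2.250 0.000
1 -1 -1.484 -0.563
2 -1 -2.504 -0.540
3 -1 -2.504 -0.788
4 -1 -2.788 -0.862
5 -1 -2.806 -0.956

(exact arithmetic carried between steps; '≈' marks a value shown rounded to 6 d.p. or computed from one; I and e_prev carry over from the previous line; the table rounds u and y to 3 d.p., halves away from zero)
n=0: y=0, sp=-1, e=sp−y=-1; I=-1, D=e−e_prev=-1; u=1/4·(-1)+5/4·(-1)+3/4·(-1)=-2.25; next y=3/10·0+1/4·(-2.25)=-0.5625
n=1: y=-0.5625, sp=-1, e=sp−y=-0.4375; I=-1.4375, D=e−e_prev=0.5625; u=1/4·(-0.4375)+5/4·(-1.4375)+3/4·0.5625=-1.484375; next y=3/10·(-0.5625)+1/4·(-1.484375)≈-0.539844
n=2: y≈-0.539844, sp=-1, e=sp−y≈-0.460156; I≈-1.897656, D=e−e_prev≈-0.022656; u=1/4·(-0.460156)+5/4·(-1.897656)+3/4·(-0.022656)≈-2.504102; next y=3/10·(-0.539844)+1/4·(-2.504102)≈-0.787979
n=3: y≈-0.787979, sp=-1, e=sp−y≈-0.212021; I≈-2.109678, D=e−e_prev≈0.248135; u=1/4·(-0.212021)+5/4·(-2.109678)+3/4·0.248135≈-2.504001; next y=3/10·(-0.787979)+1/4·(-2.504001)≈-0.862394
n=4: y≈-0.862394, sp=-1, e=sp−y≈-0.137606; I≈-2.247284, D=e−e_prev≈0.074415; u=1/4·(-0.137606)+5/4·(-2.247284)+3/4·0.074415≈-2.787695; next y=3/10·(-0.862394)+1/4·(-2.787695)≈-0.955642
n=5: y≈-0.955642, sp=-1, e=sp−y≈-0.044358; I≈-2.291642, D=e−e_prev≈0.093248; u=1/4·(-0.044358)+5/4·(-2.291642)+3/4·0.093248≈-2.805706; next y=3/10·(-0.955642)+1/4·(-2.805706)≈-0.988119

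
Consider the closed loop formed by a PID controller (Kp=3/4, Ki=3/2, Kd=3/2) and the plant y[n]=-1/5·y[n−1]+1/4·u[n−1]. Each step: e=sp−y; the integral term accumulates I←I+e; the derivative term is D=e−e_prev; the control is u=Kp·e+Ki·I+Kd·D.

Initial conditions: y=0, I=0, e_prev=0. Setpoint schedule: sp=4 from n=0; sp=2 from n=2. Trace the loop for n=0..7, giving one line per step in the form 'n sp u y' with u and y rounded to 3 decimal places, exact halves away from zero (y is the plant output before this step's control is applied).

(exact arithmetic carried between steps; '≈' marks a value shown rounded to 6 d.p. or computed from one; I and e_prev carry over from the previous line; the table rounds u and y to 3 d.p., halves away from zero)
n=0: y=0, sp=4, e=sp−y=4; I=4, D=e−e_prev=4; u=3/4·4+3/2·4+3/2·4=15; next y=-1/5·0+1/4·15=3.75
n=1: y=3.75, sp=4, e=sp−y=0.25; I=4.25, D=e−e_prev=-3.75; u=3/4·0.25+3/2·4.25+3/2·(-3.75)=0.9375; next y=-1/5·3.75+1/4·0.9375=-0.515625
n=2: y=-0.515625, sp=2, e=sp−y=2.515625; I=6.765625, D=e−e_prev=2.265625; u=3/4·2.515625+3/2·6.765625+3/2·2.265625≈15.433594; next y=-1/5·(-0.515625)+1/4·15.433594≈3.961523
n=3: y≈3.961523, sp=2, e=sp−y≈-1.961523; I≈4.804102, D=e−e_prev≈-4.477148; u=3/4·(-1.961523)+3/2·4.804102+3/2·(-4.477148)≈-0.980713; next y=-1/5·3.961523+1/4·(-0.980713)≈-1.037483
n=4: y≈-1.037483, sp=2, e=sp−y≈3.037483; I≈7.841584, D=e−e_prev≈4.999006; u=3/4·3.037483+3/2·7.841584+3/2·4.999006≈21.538998; next y=-1/5·(-1.037483)+1/4·21.538998≈5.592246
n=5: y≈5.592246, sp=2, e=sp−y≈-3.592246; I≈4.249338, D=e−e_prev≈-6.629729; u=3/4·(-3.592246)+3/2·4.249338+3/2·(-6.629729)≈-6.264771; next y=-1/5·5.592246+1/4·(-6.264771)≈-2.684642
n=6: y≈-2.684642, sp=2, e=sp−y≈4.684642; I≈8.933980, D=e−e_prev≈8.276888; u=3/4·4.684642+3/2·8.933980+3/2·8.276888≈29.329784; next y=-1/5·(-2.684642)+1/4·29.329784≈7.869374
n=7: y≈7.869374, sp=2, e=sp−y≈-5.869374; I≈3.064606, D=e−e_prev≈-10.554016; u=3/4·(-5.869374)+3/2·3.064606+3/2·(-10.554016)≈-15.636147; next y=-1/5·7.869374+1/4·(-15.636147)≈-5.482912

0 4 15.000 0.000
1 4 0.938 3.750
2 2 15.434 -0.516
3 2 -0.981 3.962
4 2 21.539 -1.037
5 2 -6.265 5.592
6 2 29.330 -2.685
7 2 -15.636 7.869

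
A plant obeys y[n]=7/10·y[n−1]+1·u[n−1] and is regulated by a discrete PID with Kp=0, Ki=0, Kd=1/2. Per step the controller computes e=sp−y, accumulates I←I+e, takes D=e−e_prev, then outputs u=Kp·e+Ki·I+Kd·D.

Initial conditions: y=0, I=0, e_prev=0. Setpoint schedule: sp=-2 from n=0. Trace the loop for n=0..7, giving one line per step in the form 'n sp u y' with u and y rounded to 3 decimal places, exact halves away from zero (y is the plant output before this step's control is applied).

0 -2 -1.000 0.000
1 -2 0.500 -1.000
2 -2 -0.400 -0.200
3 -2 0.170 -0.540
4 -2 -0.166 -0.208
5 -2 0.052 -0.312
6 -2 -0.073 -0.166
7 -2 0.011 -0.189

(exact arithmetic carried between steps; '≈' marks a value shown rounded to 6 d.p. or computed from one; I and e_prev carry over from the previous line; the table rounds u and y to 3 d.p., halves away from zero)
n=0: y=0, sp=-2, e=sp−y=-2; I=-2, D=e−e_prev=-2; u=0·(-2)+0·(-2)+1/2·(-2)=-1; next y=7/10·0+1·(-1)=-1
n=1: y=-1, sp=-2, e=sp−y=-1; I=-3, D=e−e_prev=1; u=0·(-1)+0·(-3)+1/2·1=0.5; next y=7/10·(-1)+1·0.5=-0.2
n=2: y=-0.2, sp=-2, e=sp−y=-1.8; I=-4.8, D=e−e_prev=-0.8; u=0·(-1.8)+0·(-4.8)+1/2·(-0.8)=-0.4; next y=7/10·(-0.2)+1·(-0.4)=-0.54
n=3: y=-0.54, sp=-2, e=sp−y=-1.46; I=-6.26, D=e−e_prev=0.34; u=0·(-1.46)+0·(-6.26)+1/2·0.34=0.17; next y=7/10·(-0.54)+1·0.17=-0.208
n=4: y=-0.208, sp=-2, e=sp−y=-1.792; I=-8.052, D=e−e_prev=-0.332; u=0·(-1.792)+0·(-8.052)+1/2·(-0.332)=-0.166; next y=7/10·(-0.208)+1·(-0.166)=-0.3116
n=5: y=-0.3116, sp=-2, e=sp−y=-1.6884; I=-9.7404, D=e−e_prev=0.1036; u=0·(-1.6884)+0·(-9.7404)+1/2·0.1036=0.0518; next y=7/10·(-0.3116)+1·0.0518=-0.16632
n=6: y=-0.16632, sp=-2, e=sp−y=-1.83368; I=-11.57408, D=e−e_prev=-0.14528; u=0·(-1.83368)+0·(-11.57408)+1/2·(-0.14528)=-0.07264; next y=7/10·(-0.16632)+1·(-0.07264)=-0.189064
n=7: y=-0.189064, sp=-2, e=sp−y=-1.810936; I=-13.385016, D=e−e_prev=0.022744; u=0·(-1.810936)+0·(-13.385016)+1/2·0.022744=0.011372; next y=7/10·(-0.189064)+1·0.011372≈-0.120973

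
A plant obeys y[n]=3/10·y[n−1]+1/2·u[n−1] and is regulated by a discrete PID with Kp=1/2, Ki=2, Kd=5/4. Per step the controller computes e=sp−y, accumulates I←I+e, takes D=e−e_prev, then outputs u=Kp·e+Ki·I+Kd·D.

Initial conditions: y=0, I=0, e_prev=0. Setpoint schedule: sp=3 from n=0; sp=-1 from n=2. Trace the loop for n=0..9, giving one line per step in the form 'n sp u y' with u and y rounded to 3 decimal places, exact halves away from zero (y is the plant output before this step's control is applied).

0 3 11.250 0.000
1 3 -7.594 5.625
2 -1 8.191 -2.109
3 -1 -15.154 3.463
4 -1 20.389 -6.538
5 -1 -36.428 8.233
6 -1 53.484 -15.744
7 -1 -88.610 22.019
8 -1 136.500 -37.699
9 -1 -219.647 56.940

(exact arithmetic carried between steps; '≈' marks a value shown rounded to 6 d.p. or computed from one; I and e_prev carry over from the previous line; the table rounds u and y to 3 d.p., halves away from zero)
n=0: y=0, sp=3, e=sp−y=3; I=3, D=e−e_prev=3; u=1/2·3+2·3+5/4·3=11.25; next y=3/10·0+1/2·11.25=5.625
n=1: y=5.625, sp=3, e=sp−y=-2.625; I=0.375, D=e−e_prev=-5.625; u=1/2·(-2.625)+2·0.375+5/4·(-5.625)=-7.59375; next y=3/10·5.625+1/2·(-7.59375)=-2.109375
n=2: y=-2.109375, sp=-1, e=sp−y=1.109375; I=1.484375, D=e−e_prev=3.734375; u=1/2·1.109375+2·1.484375+5/4·3.734375≈8.191406; next y=3/10·(-2.109375)+1/2·8.191406≈3.462891
n=3: y≈3.462891, sp=-1, e=sp−y≈-4.462891; I≈-2.978516, D=e−e_prev≈-5.572266; u=1/2·(-4.462891)+2·(-2.978516)+5/4·(-5.572266)≈-15.153809; next y=3/10·3.462891+1/2·(-15.153809)≈-6.538037
n=4: y≈-6.538037, sp=-1, e=sp−y≈5.538037; I≈2.559521, D=e−e_prev≈10.000928; u=1/2·5.538037+2·2.559521+5/4·10.000928≈20.389221; next y=3/10·(-6.538037)+1/2·20.389221≈8.233199
n=5: y≈8.233199, sp=-1, e=sp−y≈-9.233199; I≈-6.673678, D=e−e_prev≈-14.771237; u=1/2·(-9.233199)+2·(-6.673678)+5/4·(-14.771237)≈-36.428001; next y=3/10·8.233199+1/2·(-36.428001)≈-15.744041
n=6: y≈-15.744041, sp=-1, e=sp−y≈14.744041; I≈8.070363, D=e−e_prev≈23.977240; u=1/2·14.744041+2·8.070363+5/4·23.977240≈53.484297; next y=3/10·(-15.744041)+1/2·53.484297≈22.018936
n=7: y≈22.018936, sp=-1, e=sp−y≈-23.018936; I≈-14.948573, D=e−e_prev≈-37.762977; u=1/2·(-23.018936)+2·(-14.948573)+5/4·(-37.762977)≈-88.610335; next y=3/10·22.018936+1/2·(-88.610335)≈-37.699487
n=8: y≈-37.699487, sp=-1, e=sp−y≈36.699487; I≈21.750914, D=e−e_prev≈59.718423; u=1/2·36.699487+2·21.750914+5/4·59.718423≈136.499600; next y=3/10·(-37.699487)+1/2·136.499600≈56.939954
n=9: y≈56.939954, sp=-1, e=sp−y≈-57.939954; I≈-36.189040, D=e−e_prev≈-94.639441; u=1/2·(-57.939954)+2·(-36.189040)+5/4·(-94.639441)≈-219.647358; next y=3/10·56.939954+1/2·(-219.647358)≈-92.741693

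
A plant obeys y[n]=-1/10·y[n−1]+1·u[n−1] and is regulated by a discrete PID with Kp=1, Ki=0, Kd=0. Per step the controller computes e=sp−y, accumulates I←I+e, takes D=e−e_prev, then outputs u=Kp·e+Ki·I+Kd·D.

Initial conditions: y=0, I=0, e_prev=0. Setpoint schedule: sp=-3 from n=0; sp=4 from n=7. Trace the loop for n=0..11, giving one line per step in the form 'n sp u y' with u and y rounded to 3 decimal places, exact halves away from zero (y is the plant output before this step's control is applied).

0 -3 -3.000 0.000
1 -3 0.000 -3.000
2 -3 -3.300 0.300
3 -3 0.330 -3.330
4 -3 -3.663 0.663
5 -3 0.729 -3.729
6 -3 -4.102 1.102
7 4 8.212 -4.212
8 4 -4.634 8.634
9 4 9.497 -5.497
10 4 -6.047 10.047
11 4 11.051 -7.051

(exact arithmetic carried between steps; '≈' marks a value shown rounded to 6 d.p. or computed from one; I and e_prev carry over from the previous line; the table rounds u and y to 3 d.p., halves away from zero)
n=0: y=0, sp=-3, e=sp−y=-3; I=-3, D=e−e_prev=-3; u=1·(-3)+0·(-3)+0·(-3)=-3; next y=-1/10·0+1·(-3)=-3
n=1: y=-3, sp=-3, e=sp−y=0; I=-3, D=e−e_prev=3; u=1·0+0·(-3)+0·3=0; next y=-1/10·(-3)+1·0=0.3
n=2: y=0.3, sp=-3, e=sp−y=-3.3; I=-6.3, D=e−e_prev=-3.3; u=1·(-3.3)+0·(-6.3)+0·(-3.3)=-3.3; next y=-1/10·0.3+1·(-3.3)=-3.33
n=3: y=-3.33, sp=-3, e=sp−y=0.33; I=-5.97, D=e−e_prev=3.63; u=1·0.33+0·(-5.97)+0·3.63=0.33; next y=-1/10·(-3.33)+1·0.33=0.663
n=4: y=0.663, sp=-3, e=sp−y=-3.663; I=-9.633, D=e−e_prev=-3.993; u=1·(-3.663)+0·(-9.633)+0·(-3.993)=-3.663; next y=-1/10·0.663+1·(-3.663)=-3.7293
n=5: y=-3.7293, sp=-3, e=sp−y=0.7293; I=-8.9037, D=e−e_prev=4.3923; u=1·0.7293+0·(-8.9037)+0·4.3923=0.7293; next y=-1/10·(-3.7293)+1·0.7293=1.10223
n=6: y=1.10223, sp=-3, e=sp−y=-4.10223; I=-13.00593, D=e−e_prev=-4.83153; u=1·(-4.10223)+0·(-13.00593)+0·(-4.83153)=-4.10223; next y=-1/10·1.10223+1·(-4.10223)=-4.212453
n=7: y=-4.212453, sp=4, e=sp−y=8.212453; I=-4.793477, D=e−e_prev=12.314683; u=1·8.212453+0·(-4.793477)+0·12.314683=8.212453; next y=-1/10·(-4.212453)+1·8.212453≈8.633698
n=8: y≈8.633698, sp=4, e=sp−y≈-4.633698; I≈-9.427175, D=e−e_prev≈-12.846151; u=1·(-4.633698)+0·(-9.427175)+0·(-12.846151)≈-4.633698; next y=-1/10·8.633698+1·(-4.633698)≈-5.497068
n=9: y≈-5.497068, sp=4, e=sp−y≈9.497068; I≈0.069893, D=e−e_prev≈14.130766; u=1·9.497068+0·0.069893+0·14.130766≈9.497068; next y=-1/10·(-5.497068)+1·9.497068≈10.046775
n=10: y≈10.046775, sp=4, e=sp−y≈-6.046775; I≈-5.976882, D=e−e_prev≈-15.543843; u=1·(-6.046775)+0·(-5.976882)+0·(-15.543843)≈-6.046775; next y=-1/10·10.046775+1·(-6.046775)≈-7.051452
n=11: y≈-7.051452, sp=4, e=sp−y≈11.051452; I≈5.074570, D=e−e_prev≈17.098227; u=1·11.051452+0·5.074570+0·17.098227≈11.051452; next y=-1/10·(-7.051452)+1·11.051452≈11.756598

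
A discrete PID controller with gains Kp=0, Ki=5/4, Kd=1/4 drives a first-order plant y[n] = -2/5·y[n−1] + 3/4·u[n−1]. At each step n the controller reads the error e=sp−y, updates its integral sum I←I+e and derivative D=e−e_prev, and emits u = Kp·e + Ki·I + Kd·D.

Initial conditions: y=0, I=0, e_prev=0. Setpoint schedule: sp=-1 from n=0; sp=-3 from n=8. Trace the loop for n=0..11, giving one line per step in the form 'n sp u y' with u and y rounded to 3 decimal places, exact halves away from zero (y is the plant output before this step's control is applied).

(exact arithmetic carried between steps; '≈' marks a value shown rounded to 6 d.p. or computed from one; I and e_prev carry over from the previous line; the table rounds u and y to 3 d.p., halves away from zero)
n=0: y=0, sp=-1, e=sp−y=-1; I=-1, D=e−e_prev=-1; u=0·(-1)+5/4·(-1)+1/4·(-1)=-1.5; next y=-2/5·0+3/4·(-1.5)=-1.125
n=1: y=-1.125, sp=-1, e=sp−y=0.125; I=-0.875, D=e−e_prev=1.125; u=0·0.125+5/4·(-0.875)+1/4·1.125=-0.8125; next y=-2/5·(-1.125)+3/4·(-0.8125)=-0.159375
n=2: y=-0.159375, sp=-1, e=sp−y=-0.840625; I=-1.715625, D=e−e_prev=-0.965625; u=0·(-0.840625)+5/4·(-1.715625)+1/4·(-0.965625)≈-2.385938; next y=-2/5·(-0.159375)+3/4·(-2.385938)≈-1.725703
n=3: y≈-1.725703, sp=-1, e=sp−y≈0.725703; I≈-0.989922, D=e−e_prev≈1.566328; u=0·0.725703+5/4·(-0.989922)+1/4·1.566328≈-0.845820; next y=-2/5·(-1.725703)+3/4·(-0.845820)≈0.055916
n=4: y≈0.055916, sp=-1, e=sp−y≈-1.055916; I≈-2.045838, D=e−e_prev≈-1.781619; u=0·(-1.055916)+5/4·(-2.045838)+1/4·(-1.781619)≈-3.002702; next y=-2/5·0.055916+3/4·(-3.002702)≈-2.274393
n=5: y≈-2.274393, sp=-1, e=sp−y≈1.274393; I≈-0.771445, D=e−e_prev≈2.330309; u=0·1.274393+5/4·(-0.771445)+1/4·2.330309≈-0.381729; next y=-2/5·(-2.274393)+3/4·(-0.381729)≈0.623461
n=6: y≈0.623461, sp=-1, e=sp−y≈-1.623461; I≈-2.394905, D=e−e_prev≈-2.897854; u=0·(-1.623461)+5/4·(-2.394905)+1/4·(-2.897854)≈-3.718095; next y=-2/5·0.623461+3/4·(-3.718095)≈-3.037956
n=7: y≈-3.037956, sp=-1, e=sp−y≈2.037956; I≈-0.356950, D=e−e_prev≈3.661416; u=0·2.037956+5/4·(-0.356950)+1/4·3.661416≈0.469167; next y=-2/5·(-3.037956)+3/4·0.469167≈1.567057
n=8: y≈1.567057, sp=-3, e=sp−y≈-4.567057; I≈-4.924007, D=e−e_prev≈-6.605013; u=0·(-4.567057)+5/4·(-4.924007)+1/4·(-6.605013)≈-7.806262; next y=-2/5·1.567057+3/4·(-7.806262)≈-6.481520
n=9: y≈-6.481520, sp=-3, e=sp−y≈3.481520; I≈-1.442488, D=e−e_prev≈8.048577; u=0·3.481520+5/4·(-1.442488)+1/4·8.048577≈0.209035; next y=-2/5·(-6.481520)+3/4·0.209035≈2.749384
n=10: y≈2.749384, sp=-3, e=sp−y≈-5.749384; I≈-7.191871, D=e−e_prev≈-9.230904; u=0·(-5.749384)+5/4·(-7.191871)+1/4·(-9.230904)≈-11.297565; next y=-2/5·2.749384+3/4·(-11.297565)≈-9.572928
n=11: y≈-9.572928, sp=-3, e=sp−y≈6.572928; I≈-0.618944, D=e−e_prev≈12.322311; u=0·6.572928+5/4·(-0.618944)+1/4·12.322311≈2.306898; next y=-2/5·(-9.572928)+3/4·2.306898≈5.559344

0 -1 -1.500 0.000
1 -1 -0.813 -1.125
2 -1 -2.386 -0.159
3 -1 -0.846 -1.726
4 -1 -3.003 0.056
5 -1 -0.382 -2.274
6 -1 -3.718 0.623
7 -1 0.469 -3.038
8 -3 -7.806 1.567
9 -3 0.209 -6.482
10 -3 -11.298 2.749
11 -3 2.307 -9.573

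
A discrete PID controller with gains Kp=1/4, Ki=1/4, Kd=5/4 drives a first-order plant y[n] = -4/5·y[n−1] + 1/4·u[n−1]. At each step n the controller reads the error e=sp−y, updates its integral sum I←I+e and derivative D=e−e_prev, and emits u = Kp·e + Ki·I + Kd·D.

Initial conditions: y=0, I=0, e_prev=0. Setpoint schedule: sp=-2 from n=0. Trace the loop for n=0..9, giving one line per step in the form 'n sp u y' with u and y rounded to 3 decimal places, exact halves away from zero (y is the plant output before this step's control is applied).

(exact arithmetic carried between steps; '≈' marks a value shown rounded to 6 d.p. or computed from one; I and e_prev carry over from the previous line; the table rounds u and y to 3 d.p., halves away from zero)
n=0: y=0, sp=-2, e=sp−y=-2; I=-2, D=e−e_prev=-2; u=1/4·(-2)+1/4·(-2)+5/4·(-2)=-3.5; next y=-4/5·0+1/4·(-3.5)=-0.875
n=1: y=-0.875, sp=-2, e=sp−y=-1.125; I=-3.125, D=e−e_prev=0.875; u=1/4·(-1.125)+1/4·(-3.125)+5/4·0.875=0.03125; next y=-4/5·(-0.875)+1/4·0.03125≈0.707813
n=2: y≈0.707813, sp=-2, e=sp−y≈-2.707813; I≈-5.832813, D=e−e_prev≈-1.582813; u=1/4·(-2.707813)+1/4·(-5.832813)+5/4·(-1.582813)≈-4.113672; next y=-4/5·0.707813+1/4·(-4.113672)≈-1.594668
n=3: y≈-1.594668, sp=-2, e=sp−y≈-0.405332; I≈-6.238145, D=e−e_prev≈2.302480; u=1/4·(-0.405332)+1/4·(-6.238145)+5/4·2.302480≈1.217231; next y=-4/5·(-1.594668)+1/4·1.217231≈1.580042
n=4: y≈1.580042, sp=-2, e=sp−y≈-3.580042; I≈-9.818187, D=e−e_prev≈-3.174710; u=1/4·(-3.580042)+1/4·(-9.818187)+5/4·(-3.174710)≈-7.317945; next y=-4/5·1.580042+1/4·(-7.317945)≈-3.093520
n=5: y≈-3.093520, sp=-2, e=sp−y≈1.093520; I≈-8.724667, D=e−e_prev≈4.673562; u=1/4·1.093520+1/4·(-8.724667)+5/4·4.673562≈3.934166; next y=-4/5·(-3.093520)+1/4·3.934166≈3.458358
n=6: y≈3.458358, sp=-2, e=sp−y≈-5.458358; I≈-14.183024, D=e−e_prev≈-6.551878; u=1/4·(-5.458358)+1/4·(-14.183024)+5/4·(-6.551878)≈-13.100192; next y=-4/5·3.458358+1/4·(-13.100192)≈-6.041734
n=7: y≈-6.041734, sp=-2, e=sp−y≈4.041734; I≈-10.141290, D=e−e_prev≈9.500092; u=1/4·4.041734+1/4·(-10.141290)+5/4·9.500092≈10.350226; next y=-4/5·(-6.041734)+1/4·10.350226≈7.420944
n=8: y≈7.420944, sp=-2, e=sp−y≈-9.420944; I≈-19.562234, D=e−e_prev≈-13.462678; u=1/4·(-9.420944)+1/4·(-19.562234)+5/4·(-13.462678)≈-24.074142; next y=-4/5·7.420944+1/4·(-24.074142)≈-11.955290
n=9: y≈-11.955290, sp=-2, e=sp−y≈9.955290; I≈-9.606943, D=e−e_prev≈19.376234; u=1/4·9.955290+1/4·(-9.606943)+5/4·19.376234≈24.307380; next y=-4/5·(-11.955290)+1/4·24.307380≈15.641077

0 -2 -3.500 0.000
1 -2 0.031 -0.875
2 -2 -4.114 0.708
3 -2 1.217 -1.595
4 -2 -7.318 1.580
5 -2 3.934 -3.094
6 -2 -13.100 3.458
7 -2 10.350 -6.042
8 -2 -24.074 7.421
9 -2 24.307 -11.955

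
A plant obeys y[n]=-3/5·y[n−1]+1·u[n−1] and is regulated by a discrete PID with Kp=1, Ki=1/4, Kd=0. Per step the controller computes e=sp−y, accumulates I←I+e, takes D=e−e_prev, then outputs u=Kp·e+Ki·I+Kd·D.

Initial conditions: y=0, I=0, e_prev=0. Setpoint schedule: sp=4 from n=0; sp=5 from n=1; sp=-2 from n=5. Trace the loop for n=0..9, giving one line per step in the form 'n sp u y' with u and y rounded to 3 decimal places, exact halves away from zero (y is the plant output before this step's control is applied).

(exact arithmetic carried between steps; '≈' marks a value shown rounded to 6 d.p. or computed from one; I and e_prev carry over from the previous line; the table rounds u and y to 3 d.p., halves away from zero)
n=0: y=0, sp=4, e=sp−y=4; I=4, D=e−e_prev=4; u=1·4+1/4·4+0·4=5; next y=-3/5·0+1·5=5
n=1: y=5, sp=5, e=sp−y=0; I=4, D=e−e_prev=-4; u=1·0+1/4·4+0·(-4)=1; next y=-3/5·5+1·1=-2
n=2: y=-2, sp=5, e=sp−y=7; I=11, D=e−e_prev=7; u=1·7+1/4·11+0·7=9.75; next y=-3/5·(-2)+1·9.75=10.95
n=3: y=10.95, sp=5, e=sp−y=-5.95; I=5.05, D=e−e_prev=-12.95; u=1·(-5.95)+1/4·5.05+0·(-12.95)=-4.6875; next y=-3/5·10.95+1·(-4.6875)=-11.2575
n=4: y=-11.2575, sp=5, e=sp−y=16.2575; I=21.3075, D=e−e_prev=22.2075; u=1·16.2575+1/4·21.3075+0·22.2075=21.584375; next y=-3/5·(-11.2575)+1·21.584375=28.338875
n=5: y=28.338875, sp=-2, e=sp−y=-30.338875; I=-9.031375, D=e−e_prev=-46.596375; u=1·(-30.338875)+1/4·(-9.031375)+0·(-46.596375)≈-32.596719; next y=-3/5·28.338875+1·(-32.596719)≈-49.600044
n=6: y≈-49.600044, sp=-2, e=sp−y≈47.600044; I≈38.568669, D=e−e_prev≈77.938919; u=1·47.600044+1/4·38.568669+0·77.938919≈57.242211; next y=-3/5·(-49.600044)+1·57.242211≈87.002237
n=7: y≈87.002237, sp=-2, e=sp−y≈-89.002237; I≈-50.433568, D=e−e_prev≈-136.602281; u=1·(-89.002237)+1/4·(-50.433568)+0·(-136.602281)≈-101.610629; next y=-3/5·87.002237+1·(-101.610629)≈-153.811972
n=8: y≈-153.811972, sp=-2, e=sp−y≈151.811972; I≈101.378403, D=e−e_prev≈240.814209; u=1·151.811972+1/4·101.378403+0·240.814209≈177.156572; next y=-3/5·(-153.811972)+1·177.156572≈269.443755
n=9: y≈269.443755, sp=-2, e=sp−y≈-271.443755; I≈-170.065352, D=e−e_prev≈-423.255727; u=1·(-271.443755)+1/4·(-170.065352)+0·(-423.255727)≈-313.960093; next y=-3/5·269.443755+1·(-313.960093)≈-475.626347

0 4 5.000 0.000
1 5 1.000 5.000
2 5 9.750 -2.000
3 5 -4.688 10.950
4 5 21.584 -11.258
5 -2 -32.597 28.339
6 -2 57.242 -49.600
7 -2 -101.611 87.002
8 -2 177.157 -153.812
9 -2 -313.960 269.444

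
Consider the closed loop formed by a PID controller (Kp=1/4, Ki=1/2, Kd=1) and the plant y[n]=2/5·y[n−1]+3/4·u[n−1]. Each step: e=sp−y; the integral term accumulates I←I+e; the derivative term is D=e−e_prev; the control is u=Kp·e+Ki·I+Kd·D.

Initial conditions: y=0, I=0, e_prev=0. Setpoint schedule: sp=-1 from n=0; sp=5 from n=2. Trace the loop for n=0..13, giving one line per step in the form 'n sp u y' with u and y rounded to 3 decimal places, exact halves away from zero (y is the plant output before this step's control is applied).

(exact arithmetic carried between steps; '≈' marks a value shown rounded to 6 d.p. or computed from one; I and e_prev carry over from the previous line; the table rounds u and y to 3 d.p., halves away from zero)
n=0: y=0, sp=-1, e=sp−y=-1; I=-1, D=e−e_prev=-1; u=1/4·(-1)+1/2·(-1)+1·(-1)=-1.75; next y=2/5·0+3/4·(-1.75)=-1.3125
n=1: y=-1.3125, sp=-1, e=sp−y=0.3125; I=-0.6875, D=e−e_prev=1.3125; u=1/4·0.3125+1/2·(-0.6875)+1·1.3125=1.046875; next y=2/5·(-1.3125)+3/4·1.046875≈0.260156
n=2: y≈0.260156, sp=5, e=sp−y≈4.739844; I≈4.052344, D=e−e_prev≈4.427344; u=1/4·4.739844+1/2·4.052344+1·4.427344≈7.638477; next y=2/5·0.260156+3/4·7.638477≈5.832920
n=3: y≈5.832920, sp=5, e=sp−y≈-0.832920; I≈3.219424, D=e−e_prev≈-5.572764; u=1/4·(-0.832920)+1/2·3.219424+1·(-5.572764)≈-4.171282; next y=2/5·5.832920+3/4·(-4.171282)≈-0.795293
n=4: y≈-0.795293, sp=5, e=sp−y≈5.795293; I≈9.014717, D=e−e_prev≈6.628213; u=1/4·5.795293+1/2·9.014717+1·6.628213≈12.584395; next y=2/5·(-0.795293)+3/4·12.584395≈9.120179
n=5: y≈9.120179, sp=5, e=sp−y≈-4.120179; I≈4.894538, D=e−e_prev≈-9.915472; u=1/4·(-4.120179)+1/2·4.894538+1·(-9.915472)≈-8.498248; next y=2/5·9.120179+3/4·(-8.498248)≈-2.725614
n=6: y≈-2.725614, sp=5, e=sp−y≈7.725614; I≈12.620153, D=e−e_prev≈11.845793; u=1/4·7.725614+1/2·12.620153+1·11.845793≈20.087273; next y=2/5·(-2.725614)+3/4·20.087273≈13.975209
n=7: y≈13.975209, sp=5, e=sp−y≈-8.975209; I≈3.644943, D=e−e_prev≈-16.700824; u=1/4·(-8.975209)+1/2·3.644943+1·(-16.700824)≈-17.122154; next y=2/5·13.975209+3/4·(-17.122154)≈-7.251532
n=8: y≈-7.251532, sp=5, e=sp−y≈12.251532; I≈15.896475, D=e−e_prev≈21.226741; u=1/4·12.251532+1/2·15.896475+1·21.226741≈32.237862; next y=2/5·(-7.251532)+3/4·32.237862≈21.277784
n=9: y≈21.277784, sp=5, e=sp−y≈-16.277784; I≈-0.381308, D=e−e_prev≈-28.529316; u=1/4·(-16.277784)+1/2·(-0.381308)+1·(-28.529316)≈-32.789416; next y=2/5·21.277784+3/4·(-32.789416)≈-16.080948
n=10: y≈-16.080948, sp=5, e=sp−y≈21.080948; I≈20.699640, D=e−e_prev≈37.358732; u=1/4·21.080948+1/2·20.699640+1·37.358732≈52.978789; next y=2/5·(-16.080948)+3/4·52.978789≈33.301713
n=11: y≈33.301713, sp=5, e=sp−y≈-28.301713; I≈-7.602072, D=e−e_prev≈-49.382661; u=1/4·(-28.301713)+1/2·(-7.602072)+1·(-49.382661)≈-60.259125; next y=2/5·33.301713+3/4·(-60.259125)≈-31.873659
n=12: y≈-31.873659, sp=5, e=sp−y≈36.873659; I≈29.271587, D=e−e_prev≈65.175372; u=1/4·36.873659+1/2·29.271587+1·65.175372≈89.029580; next y=2/5·(-31.873659)+3/4·89.029580≈54.022721
n=13: y≈54.022721, sp=5, e=sp−y≈-49.022721; I≈-19.751135, D=e−e_prev≈-85.896380; u=1/4·(-49.022721)+1/2·(-19.751135)+1·(-85.896380)≈-108.027628; next y=2/5·54.022721+3/4·(-108.027628)≈-59.411632

0 -1 -1.750 0.000
1 -1 1.047 -1.313
2 5 7.638 0.260
3 5 -4.171 5.833
4 5 12.584 -0.795
5 5 -8.498 9.120
6 5 20.087 -2.726
7 5 -17.122 13.975
8 5 32.238 -7.252
9 5 -32.789 21.278
10 5 52.979 -16.081
11 5 -60.259 33.302
12 5 89.030 -31.874
13 5 -108.028 54.023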